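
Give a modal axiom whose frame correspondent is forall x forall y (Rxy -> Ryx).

s → □◇s

The condition is symmetry. The B schema s → □◇s defines it.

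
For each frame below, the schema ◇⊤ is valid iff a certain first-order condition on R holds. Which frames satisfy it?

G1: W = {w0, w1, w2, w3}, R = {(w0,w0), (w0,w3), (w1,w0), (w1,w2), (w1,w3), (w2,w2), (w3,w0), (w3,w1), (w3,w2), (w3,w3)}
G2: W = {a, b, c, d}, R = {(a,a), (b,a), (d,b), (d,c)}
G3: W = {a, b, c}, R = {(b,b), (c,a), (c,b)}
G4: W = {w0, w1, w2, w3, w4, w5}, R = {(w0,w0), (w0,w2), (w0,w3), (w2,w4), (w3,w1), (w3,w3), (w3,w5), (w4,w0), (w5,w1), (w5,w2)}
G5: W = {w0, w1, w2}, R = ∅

This is the axiom for seriality; its first-order frame correspondent is ∀x ∃y Rxy.
G1: holds.
G2: fails — world c has no successor.
G3: fails — world a has no successor.
G4: fails — world w1 has no successor.
G5: fails — world w0 has no successor.
Valid on: G1.

G1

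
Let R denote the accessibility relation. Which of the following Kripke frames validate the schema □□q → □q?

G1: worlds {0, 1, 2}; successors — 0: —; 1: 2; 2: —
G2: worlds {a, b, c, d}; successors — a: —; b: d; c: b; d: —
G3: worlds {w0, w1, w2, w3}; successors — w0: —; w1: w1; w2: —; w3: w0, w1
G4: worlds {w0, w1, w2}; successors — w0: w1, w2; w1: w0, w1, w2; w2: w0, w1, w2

This is the axiom for density; its first-order frame correspondent is ∀x ∀y (Rxy → ∃z (Rxz ∧ Rzy)).
G1: fails — R12 but no z with R1z and Rz2.
G2: fails — Rcb but no z with Rcz and Rzb.
G3: fails — Rw3w0 but no z with Rw3z and Rzw0.
G4: condition met.
Valid on: G4.

G4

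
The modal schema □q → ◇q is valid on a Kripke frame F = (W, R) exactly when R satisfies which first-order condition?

seriality

Suppose □q→◇q is valid. At any x set V(q)=W. Then □q at x, so ◇q at x, so x has a successor.
Conversely, any frame satisfying ∀x ∃y Rxy validates the schema.
Frame condition: ∀x ∃y Rxy.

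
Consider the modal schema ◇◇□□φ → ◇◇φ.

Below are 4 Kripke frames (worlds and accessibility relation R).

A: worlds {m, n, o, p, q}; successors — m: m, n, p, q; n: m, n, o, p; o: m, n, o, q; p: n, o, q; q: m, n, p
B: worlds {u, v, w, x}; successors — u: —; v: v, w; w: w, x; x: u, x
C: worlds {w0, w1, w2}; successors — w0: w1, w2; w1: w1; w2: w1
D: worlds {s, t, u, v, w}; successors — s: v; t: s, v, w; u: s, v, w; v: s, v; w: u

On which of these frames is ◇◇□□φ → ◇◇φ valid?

A, C, D

The schema corresponds to a generalized confluence (Geach) condition: ∀x ∀y (xR²y → ∃w (yR²w ∧ xR²w)).
A: satisfies the condition.
B: fails — wR²u but no t with uR²t and wR²t.
C: satisfies the condition.
D: satisfies the condition.
Valid on: A, C, D.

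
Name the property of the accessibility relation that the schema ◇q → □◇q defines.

Suppose ◇q→□◇q is valid. Take Rxy, Rxz and set V(q)={y}. Then ◇q at x, so □◇q at x, so ◇q at z, so some w with Rzw has q; w=y, i.e. Rzy. By symmetry of the argument, Ryz.
Conversely, any frame satisfying ∀x ∀y ∀z (Rxy ∧ Rxz → Ryz) validates the schema.
Frame condition: ∀x ∀y ∀z (Rxy ∧ Rxz → Ryz).

the Euclidean property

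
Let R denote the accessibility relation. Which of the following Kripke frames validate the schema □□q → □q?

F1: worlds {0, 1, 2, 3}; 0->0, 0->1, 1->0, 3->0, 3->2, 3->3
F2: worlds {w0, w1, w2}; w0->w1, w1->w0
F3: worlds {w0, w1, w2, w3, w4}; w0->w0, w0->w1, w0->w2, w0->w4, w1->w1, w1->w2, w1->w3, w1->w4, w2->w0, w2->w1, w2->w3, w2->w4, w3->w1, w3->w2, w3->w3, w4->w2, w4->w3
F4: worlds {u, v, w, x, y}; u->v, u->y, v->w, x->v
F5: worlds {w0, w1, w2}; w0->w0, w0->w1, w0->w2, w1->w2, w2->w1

Frame correspondent (Sahlqvist): ∀x ∀y (Rxy → ∃z (Rxz ∧ Rzy)) — i.e. density.
F1: ✓.
F2: fails — Rw0w1 but no z with Rw0z and Rzw1.
F3: ✓.
F4: fails — Ruv but no z with Ruz and Rzv.
F5: fails — Rw1w2 but no z with Rw1z and Rzw2.
Valid on: F1, F3.

F1, F3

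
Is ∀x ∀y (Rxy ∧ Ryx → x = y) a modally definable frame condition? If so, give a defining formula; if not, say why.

Not definable by any modal formula

Modal frame validity is preserved under surjective bounded morphisms.
The 4-cycle (worlds s,t,u,v with s→t→u→v→s) is antisymmetric. Sending even-indexed worlds to s and odd-indexed worlds to t is a surjective bounded morphism onto the two-world frame with s↔t, which is not antisymmetric.
Hence antisymmetry is not modally definable.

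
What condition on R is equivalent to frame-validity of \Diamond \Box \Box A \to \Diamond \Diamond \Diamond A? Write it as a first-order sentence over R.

This is a Sahlqvist (Geach-type) schema ◇^1□^2A → □^0◇^3A.
First-order correspondent: \forall x \forall y (xRy \to \exists w (y R^2 w \wedge x R^3 w)).

\forall x \forall y (xRy \to \exists w (y R^2 w \wedge x R^3 w))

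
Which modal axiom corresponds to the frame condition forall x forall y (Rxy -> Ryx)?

This is symmetry; the standard corresponding axiom is B: q → □◇q.
Suppose q→□◇q is valid. Take Rxy and set V(q)={x}. Then q at x, so □◇q at x, so ◇q at y, so some z with Ryz has q; z=x, i.e. Ryx.

q → □◇q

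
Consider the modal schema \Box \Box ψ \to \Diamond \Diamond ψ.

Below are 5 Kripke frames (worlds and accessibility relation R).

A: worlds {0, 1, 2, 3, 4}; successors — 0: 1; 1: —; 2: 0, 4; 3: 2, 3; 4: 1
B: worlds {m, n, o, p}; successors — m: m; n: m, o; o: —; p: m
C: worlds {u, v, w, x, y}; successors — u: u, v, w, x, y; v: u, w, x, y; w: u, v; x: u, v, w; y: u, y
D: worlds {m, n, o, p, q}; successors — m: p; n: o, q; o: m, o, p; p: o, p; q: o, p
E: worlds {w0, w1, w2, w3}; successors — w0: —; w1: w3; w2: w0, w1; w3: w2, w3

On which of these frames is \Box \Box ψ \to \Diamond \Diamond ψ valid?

The schema corresponds to a generalized confluence (Geach) condition: \forall x \exists w (x R^2 w \wedge x R^2 w).
A: fails — at 0 but no w with 0R²w and 0R²w.
B: fails — at o but no w with oR²w and oR²w.
C: ✓.
D: ✓.
E: fails — at w0 but no w with w0R²w and w0R²w.
Valid on: C, D.

C, D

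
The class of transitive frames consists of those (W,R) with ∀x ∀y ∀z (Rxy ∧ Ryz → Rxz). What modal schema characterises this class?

□q → □□q

The condition is transitivity. The 4 schema □q → □□q defines it.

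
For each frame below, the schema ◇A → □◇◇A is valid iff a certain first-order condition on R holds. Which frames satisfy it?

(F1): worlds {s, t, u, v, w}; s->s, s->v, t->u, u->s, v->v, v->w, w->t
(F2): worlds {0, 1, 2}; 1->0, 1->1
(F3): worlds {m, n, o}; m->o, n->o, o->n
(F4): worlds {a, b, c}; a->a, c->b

The schema corresponds to a generalized confluence (Geach) condition: ∀x ∀y ∀z ((xRy ∧ xRz) → ∃w (y = w ∧ zR²w)).
(F1): fails — sRs, sRv but no w* with s=w* and vR²w*.
(F2): fails — 1R0, 1R0 but no w with 0=w and 0R²w.
(F3): ✓.
(F4): fails — cRb, cRb but no w with b=w and bR²w.

(F3)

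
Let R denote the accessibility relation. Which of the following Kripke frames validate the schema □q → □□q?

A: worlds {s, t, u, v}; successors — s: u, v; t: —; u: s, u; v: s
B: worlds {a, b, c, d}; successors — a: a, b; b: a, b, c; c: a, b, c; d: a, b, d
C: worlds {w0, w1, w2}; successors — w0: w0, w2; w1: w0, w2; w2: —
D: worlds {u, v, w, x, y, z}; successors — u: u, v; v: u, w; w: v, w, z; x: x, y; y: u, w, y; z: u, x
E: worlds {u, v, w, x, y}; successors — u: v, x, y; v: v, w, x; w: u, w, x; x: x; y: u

Frame correspondent (Sahlqvist): ∀x ∀y ∀z (Rxy ∧ Ryz → Rxz) — i.e. transitivity.
A: fails — Rus and Rsv but not Ruv.
B: fails — Rab and Rbc but not Rac.
C: satisfies the condition.
D: fails — Ruv and Rvw but not Ruw.
E: fails — Ruv and Rvw but not Ruw.
Valid on: C.

C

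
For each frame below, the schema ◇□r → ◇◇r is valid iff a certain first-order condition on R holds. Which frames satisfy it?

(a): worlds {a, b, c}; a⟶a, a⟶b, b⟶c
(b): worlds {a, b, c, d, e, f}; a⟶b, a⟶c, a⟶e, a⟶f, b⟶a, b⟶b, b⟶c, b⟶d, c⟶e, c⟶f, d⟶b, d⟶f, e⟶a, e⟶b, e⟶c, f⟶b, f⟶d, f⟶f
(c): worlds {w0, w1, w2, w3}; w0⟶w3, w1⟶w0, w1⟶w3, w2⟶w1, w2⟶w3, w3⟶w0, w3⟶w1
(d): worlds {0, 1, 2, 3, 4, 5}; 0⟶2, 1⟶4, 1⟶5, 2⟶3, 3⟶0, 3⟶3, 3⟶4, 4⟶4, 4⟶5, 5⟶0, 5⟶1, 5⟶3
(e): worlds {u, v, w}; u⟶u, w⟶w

This is the axiom for a generalized confluence (Geach) condition; its first-order frame correspondent is ∀x ∀y (xRy → ∃w (yRw ∧ xR²w)).
(a): fails — bRc but no w with cRw and bR²w.
(b): ✓.
(c): ✓.
(d): ✓.
(e): ✓.

(b), (c), (d), (e)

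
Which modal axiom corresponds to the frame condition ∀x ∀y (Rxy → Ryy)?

□(□q → q)

This is shift-reflexivity; the standard corresponding axiom is T□: □(□q → q).
Suppose □(□q→q) is valid. Take Rxy and set V(q)={w : Ryw}. Then at y, □q holds; since □(□q→q) at x, □q→q at y, so q at y, i.e. Ryy.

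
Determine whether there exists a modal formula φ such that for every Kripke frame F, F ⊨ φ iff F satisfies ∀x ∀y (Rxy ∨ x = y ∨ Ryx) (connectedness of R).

No — not modally definable

Modal frame validity is preserved under disjoint unions.
Take 3 disjoint single-world reflexive frames: each is trivially connected, but their disjoint union has 3 worlds with no edge between distinct components, so it is not connected.
So the class is not modally definable.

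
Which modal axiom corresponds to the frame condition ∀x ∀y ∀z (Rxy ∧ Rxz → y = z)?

◇s → □s

This is partial functionality; the standard corresponding axiom is CD: ◇s → □s.
Suppose ◇s→□s is valid. Take Rxy, Rxz and set V(s)={y}. Then ◇s at x, so □s at x, so s at z, i.e. z=y.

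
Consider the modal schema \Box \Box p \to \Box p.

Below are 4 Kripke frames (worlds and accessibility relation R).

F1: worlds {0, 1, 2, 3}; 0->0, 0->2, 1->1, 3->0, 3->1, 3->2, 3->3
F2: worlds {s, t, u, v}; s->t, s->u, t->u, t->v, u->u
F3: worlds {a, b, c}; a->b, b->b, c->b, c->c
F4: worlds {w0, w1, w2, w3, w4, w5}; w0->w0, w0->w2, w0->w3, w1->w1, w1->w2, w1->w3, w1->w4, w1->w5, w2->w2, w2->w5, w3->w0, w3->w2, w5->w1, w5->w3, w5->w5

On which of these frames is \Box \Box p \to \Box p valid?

This is the axiom for density; its first-order frame correspondent is \forall x \forall y (Rxy \to \exists z (Rxz \wedge Rzy)).
F1: ✓.
F2: fails — Rtv but no z with Rtz and Rzv.
F3: ✓.
F4: ✓.

F1, F3, F4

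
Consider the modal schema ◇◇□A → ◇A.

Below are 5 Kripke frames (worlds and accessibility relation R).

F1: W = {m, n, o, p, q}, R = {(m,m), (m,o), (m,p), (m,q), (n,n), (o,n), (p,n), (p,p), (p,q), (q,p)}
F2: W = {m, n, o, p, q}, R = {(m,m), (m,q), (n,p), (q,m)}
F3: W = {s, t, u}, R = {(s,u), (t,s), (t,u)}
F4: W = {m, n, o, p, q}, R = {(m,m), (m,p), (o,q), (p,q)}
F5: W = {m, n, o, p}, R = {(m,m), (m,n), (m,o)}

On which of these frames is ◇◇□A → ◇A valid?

F2

Frame correspondent (Sahlqvist): ∀x ∀y (xR²y → ∃w (yRw ∧ xRw)) — i.e. a generalized confluence (Geach) condition.
F1: fails — mR²n but no w with nRw and mRw.
F2: satisfies the condition.
F3: fails — tR²u but no w with uRw and tRw.
F4: fails — mR²p but no w with pRw and mRw.
F5: fails — mR²n but no w with nRw and mRw.
Valid on: F2.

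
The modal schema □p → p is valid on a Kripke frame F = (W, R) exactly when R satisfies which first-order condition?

This is the T axiom.
It corresponds to reflexivity: ∀x Rxx.

reflexivity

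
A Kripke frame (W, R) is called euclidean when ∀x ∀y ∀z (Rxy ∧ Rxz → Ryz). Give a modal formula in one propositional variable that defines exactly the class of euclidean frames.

This is the Euclidean property; the standard corresponding axiom is 5: ◇r → □◇r.
Suppose ◇r→□◇r is valid. Take Rxy, Rxz and set V(r)={y}. Then ◇r at x, so □◇r at x, so ◇r at z, so some w with Rzw has r; w=y, i.e. Rzy. By symmetry of the argument, Ryz.

◇r → □◇r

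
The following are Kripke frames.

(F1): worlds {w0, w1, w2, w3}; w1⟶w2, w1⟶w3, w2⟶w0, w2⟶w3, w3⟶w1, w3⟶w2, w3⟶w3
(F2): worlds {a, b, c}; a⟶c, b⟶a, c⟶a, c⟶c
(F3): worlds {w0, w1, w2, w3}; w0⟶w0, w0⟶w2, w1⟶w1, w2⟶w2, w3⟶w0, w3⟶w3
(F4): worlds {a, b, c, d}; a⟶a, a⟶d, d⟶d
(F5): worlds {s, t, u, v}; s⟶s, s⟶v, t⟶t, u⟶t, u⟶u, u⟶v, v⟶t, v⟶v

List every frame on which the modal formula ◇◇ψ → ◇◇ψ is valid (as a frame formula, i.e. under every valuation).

(F1), (F2), (F3), (F4), (F5)

This is the axiom for a generalized confluence (Geach) condition; its first-order frame correspondent is ∀x ∀y (xR²y → ∃w (y = w ∧ xR²w)).
(F1): ✓.
(F2): ✓.
(F3): ✓.
(F4): ✓.
(F5): ✓.
Valid on: (F1), (F2), (F3), (F4), (F5).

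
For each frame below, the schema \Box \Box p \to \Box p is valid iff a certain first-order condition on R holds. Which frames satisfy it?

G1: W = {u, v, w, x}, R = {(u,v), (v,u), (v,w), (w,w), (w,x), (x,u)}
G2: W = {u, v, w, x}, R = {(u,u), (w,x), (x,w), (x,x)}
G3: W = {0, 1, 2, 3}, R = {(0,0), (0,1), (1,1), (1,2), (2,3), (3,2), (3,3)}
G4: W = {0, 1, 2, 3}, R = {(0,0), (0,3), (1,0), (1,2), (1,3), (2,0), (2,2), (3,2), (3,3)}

This is the axiom for density; its first-order frame correspondent is \forall x \forall y (Rxy \to \exists z (Rxz \wedge Rzy)).
G1: fails — Ruv but no z with Ruz and Rzv.
G2: ✓.
G3: ✓.
G4: ✓.

G2, G3, G4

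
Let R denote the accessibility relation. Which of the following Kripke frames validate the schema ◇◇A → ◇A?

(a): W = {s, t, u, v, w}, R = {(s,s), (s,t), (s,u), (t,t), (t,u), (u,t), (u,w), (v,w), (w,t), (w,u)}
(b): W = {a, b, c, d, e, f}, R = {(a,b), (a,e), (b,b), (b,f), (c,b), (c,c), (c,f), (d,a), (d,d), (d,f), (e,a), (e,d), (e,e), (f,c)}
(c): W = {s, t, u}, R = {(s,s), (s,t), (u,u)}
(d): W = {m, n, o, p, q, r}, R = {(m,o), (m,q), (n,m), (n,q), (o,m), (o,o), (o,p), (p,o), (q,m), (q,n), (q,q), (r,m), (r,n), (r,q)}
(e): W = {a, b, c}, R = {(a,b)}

(c), (e)

Frame correspondent (Sahlqvist): ∀x ∀y ∀z (Rxy ∧ Ryz → Rxz) — i.e. transitivity.
(a): fails — Ruw and Rwu but not Ruu.
(b): fails — Rbf and Rfc but not Rbc.
(c): ✓.
(d): fails — Rom and Rmq but not Roq.
(e): ✓.
Valid on: (c), (e).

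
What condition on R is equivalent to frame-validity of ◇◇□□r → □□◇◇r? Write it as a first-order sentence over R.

∀x ∀y ∀z ((xR²y ∧ xR²z) → ∃w (yR²w ∧ zR²w))

This is a Sahlqvist (Geach-type) schema ◇^2□^2r → □^2◇^2r.
Minimal-valuation argument: fix x; take any y with xR^2y and any z with xR^2z. Set V(r) to the set of worlds R-reachable from y in exactly 2 steps. Then □^2r holds at y, so the antecedent holds at x; validity forces ◇^2r at z, giving a w with zR^2w and yR^2w.
First-order correspondent: ∀x ∀y ∀z ((xR²y ∧ xR²z) → ∃w (yR²w ∧ zR²w)).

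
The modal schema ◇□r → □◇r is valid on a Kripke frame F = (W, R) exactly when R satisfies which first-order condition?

Convergence

Suppose ◇□r→□◇r is valid. Take Rxy, Rxz and set V(r)={w : Ryw}. Then □r at y so ◇□r at x, so □◇r at x, so ◇r at z, giving w with Rzw and Ryw.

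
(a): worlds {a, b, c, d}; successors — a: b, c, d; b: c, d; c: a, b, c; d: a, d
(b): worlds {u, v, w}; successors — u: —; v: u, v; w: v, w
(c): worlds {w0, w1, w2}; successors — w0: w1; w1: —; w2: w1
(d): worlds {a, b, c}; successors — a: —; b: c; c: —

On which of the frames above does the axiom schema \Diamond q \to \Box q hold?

(c), (d)

Frame correspondent (Sahlqvist): \forall x \forall y \forall z (Rxy \wedge Rxz \to y = z) — i.e. partial functionality.
(a): fails — a sees both b and c.
(b): fails — v sees both u and v.
(c): holds.
(d): holds.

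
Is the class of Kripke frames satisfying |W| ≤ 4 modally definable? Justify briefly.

Not modally definable

If a class were modally definable it would be closed under disjoint unions (Goldblatt–Thomason).
Any modal formula valid on each of 5 disjoint one-world frames is valid on their disjoint union (validity is preserved under disjoint unions). Each one-world frame has |W|=1≤4, but the union has |W|=5.
So no modal formula (or set of formulas) defines exactly the |W|≤4 frames.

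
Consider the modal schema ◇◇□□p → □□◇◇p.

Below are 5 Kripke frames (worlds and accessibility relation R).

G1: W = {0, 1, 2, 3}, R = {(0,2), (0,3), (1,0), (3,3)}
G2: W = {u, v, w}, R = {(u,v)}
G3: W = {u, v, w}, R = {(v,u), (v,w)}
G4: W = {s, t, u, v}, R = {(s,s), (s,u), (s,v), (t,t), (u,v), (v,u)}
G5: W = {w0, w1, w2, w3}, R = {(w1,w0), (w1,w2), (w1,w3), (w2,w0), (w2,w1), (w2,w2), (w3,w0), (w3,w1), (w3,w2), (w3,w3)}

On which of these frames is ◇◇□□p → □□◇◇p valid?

G2, G3

This is the axiom for a generalized confluence (Geach) condition; its first-order frame correspondent is ∀x ∀y ∀z ((xR²y ∧ xR²z) → ∃w (yR²w ∧ zR²w)).
G1: fails — 1R²2, 1R²2 but no w with 2R²w and 2R²w.
G2: holds.
G3: holds.
G4: fails — sR²u, sR²v but no w with uR²w and vR²w.
G5: fails — w1R²w0, w1R²w0 but no w with w0R²w and w0R²w.
Valid on: G2, G3.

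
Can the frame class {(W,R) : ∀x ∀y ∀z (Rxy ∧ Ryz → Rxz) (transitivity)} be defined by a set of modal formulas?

Yes: it is transitivity, defined by the 4 schema □p → □□p.

Definable; □p → □□p defines it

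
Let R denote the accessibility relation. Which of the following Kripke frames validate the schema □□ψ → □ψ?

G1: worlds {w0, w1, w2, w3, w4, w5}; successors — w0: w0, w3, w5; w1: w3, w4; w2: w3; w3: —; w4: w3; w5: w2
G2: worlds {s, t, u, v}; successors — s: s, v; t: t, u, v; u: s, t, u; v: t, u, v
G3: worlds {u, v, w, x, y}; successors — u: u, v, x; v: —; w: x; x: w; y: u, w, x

This is the axiom for density; its first-order frame correspondent is ∀x ∀y (Rxy → ∃z (Rxz ∧ Rzy)).
G1: fails — Rw5w2 but no z with Rw5z and Rzw2.
G2: satisfies the condition.
G3: fails — Rxw but no z with Rxz and Rzw.

G2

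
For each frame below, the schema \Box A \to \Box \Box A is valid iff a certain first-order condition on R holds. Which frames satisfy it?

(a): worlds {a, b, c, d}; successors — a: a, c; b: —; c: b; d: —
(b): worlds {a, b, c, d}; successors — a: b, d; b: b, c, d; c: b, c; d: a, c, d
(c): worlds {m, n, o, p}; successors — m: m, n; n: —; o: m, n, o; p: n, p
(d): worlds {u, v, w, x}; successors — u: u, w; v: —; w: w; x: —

Frame correspondent (Sahlqvist): \forall x \forall y \forall z (Rxy \wedge Ryz \to Rxz) — i.e. transitivity.
(a): fails — Rac and Rcb but not Rab.
(b): fails — Rdc and Rcb but not Rdb.
(c): condition met.
(d): condition met.
Valid on: (c), (d).

(c), (d)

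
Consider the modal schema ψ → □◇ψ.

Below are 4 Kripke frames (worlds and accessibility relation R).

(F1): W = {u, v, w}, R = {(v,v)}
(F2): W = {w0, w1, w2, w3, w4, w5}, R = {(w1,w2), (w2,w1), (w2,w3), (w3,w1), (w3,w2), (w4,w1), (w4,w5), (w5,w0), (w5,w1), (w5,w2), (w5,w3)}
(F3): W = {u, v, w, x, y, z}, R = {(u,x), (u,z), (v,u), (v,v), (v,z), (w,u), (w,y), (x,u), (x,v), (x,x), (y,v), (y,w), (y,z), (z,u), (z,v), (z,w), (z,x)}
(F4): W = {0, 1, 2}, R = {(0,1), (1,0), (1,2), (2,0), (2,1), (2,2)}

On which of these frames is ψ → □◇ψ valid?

(F1)

This is the axiom for symmetry; its first-order frame correspondent is ∀x ∀y (Rxy → Ryx).
(F1): holds.
(F2): fails — Rw5w2 but not Rw2w5.
(F3): fails — Rwu but not Ruw.
(F4): fails — R20 but not R02.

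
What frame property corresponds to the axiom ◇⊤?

◇⊤ holds at w iff w has a successor, so frame-validity of ◇⊤ is exactly seriality. Equivalently via □p → ◇p:
Suppose □p→◇p is valid. At any x set V(p)=W. Then □p at x, so ◇p at x, so x has a successor.
Conversely, on a frame with seriality the schema holds at every world under every valuation.
So the correspondent is seriality.

Seriality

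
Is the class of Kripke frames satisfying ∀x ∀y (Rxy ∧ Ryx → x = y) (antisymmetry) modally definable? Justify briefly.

If a class were modally definable it would be closed under surjective bounded morphisms (Goldblatt–Thomason).
The 4-cycle (worlds a,b,c,d with a→b→c→d→a) is antisymmetric. Sending even-indexed worlds to a and odd-indexed worlds to b is a surjective bounded morphism onto the two-world frame with a↔b, which is not antisymmetric.
So no modal formula (or set of formulas) defines exactly the antisymmetric frames.

Not modally definable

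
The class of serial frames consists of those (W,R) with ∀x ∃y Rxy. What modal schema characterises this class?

This is seriality; the standard corresponding axiom is D: □p → ◇p.
Suppose □p→◇p is valid. At any x set V(p)=W. Then □p at x, so ◇p at x, so x has a successor.

□p → ◇p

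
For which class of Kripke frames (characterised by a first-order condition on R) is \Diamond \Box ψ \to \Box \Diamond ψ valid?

convergence

Suppose ◇□ψ→□◇ψ is valid. Take Rxy, Rxz and set V(ψ)={w : Ryw}. Then □ψ at y so ◇□ψ at x, so □◇ψ at x, so ◇ψ at z, giving w with Rzw and Ryw.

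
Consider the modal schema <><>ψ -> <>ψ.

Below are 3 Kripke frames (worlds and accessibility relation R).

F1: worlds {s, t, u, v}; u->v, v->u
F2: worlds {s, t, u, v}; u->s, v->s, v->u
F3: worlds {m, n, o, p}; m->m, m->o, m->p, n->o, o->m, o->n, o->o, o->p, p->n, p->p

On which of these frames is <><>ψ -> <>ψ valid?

F2

The schema corresponds to transitivity: forall x forall y forall z (Rxy & Ryz -> Rxz).
F1: fails — Ruv and Rvu but not Ruu.
F2: condition met.
F3: fails — Rpn and Rno but not Rpo.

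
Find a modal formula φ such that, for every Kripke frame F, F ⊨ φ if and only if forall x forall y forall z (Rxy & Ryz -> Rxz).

A defining formula is □p → □□p (the 4 axiom).
Suppose □p→□□p is valid. Take Rxy, Ryz and set V(p)={w : Rxw}. Then □p at x, so □□p at x, so □p at y, so p at z, i.e. Rxz.

□p → □□p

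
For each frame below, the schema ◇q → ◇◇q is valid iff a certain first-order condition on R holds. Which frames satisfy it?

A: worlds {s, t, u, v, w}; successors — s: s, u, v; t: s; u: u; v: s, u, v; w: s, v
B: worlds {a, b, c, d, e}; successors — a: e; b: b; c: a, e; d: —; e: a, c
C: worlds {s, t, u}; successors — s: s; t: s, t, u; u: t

This is the axiom for a generalized confluence (Geach) condition; its first-order frame correspondent is ∀x ∀y (xRy → ∃w (y = w ∧ xR²w)).
A: ✓.
B: fails — aRe but no w with e=w and aR²w.
C: ✓.

A, C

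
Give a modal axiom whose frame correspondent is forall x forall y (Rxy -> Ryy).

□(□ψ → ψ)

This is shift-reflexivity; the standard corresponding axiom is T□: □(□ψ → ψ).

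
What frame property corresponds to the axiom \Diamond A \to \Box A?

Suppose ◇A→□A is valid. Take Rxy, Rxz and set V(A)={y}. Then ◇A at x, so □A at x, so A at z, i.e. z=y.

partial functionality: \forall x \forall y \forall z (Rxy \wedge Rxz \to y = z)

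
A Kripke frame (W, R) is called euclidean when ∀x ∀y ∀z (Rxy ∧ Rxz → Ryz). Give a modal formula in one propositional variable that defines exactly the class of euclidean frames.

◇q → □◇q

A defining formula is ◇q → □◇q (the 5 axiom).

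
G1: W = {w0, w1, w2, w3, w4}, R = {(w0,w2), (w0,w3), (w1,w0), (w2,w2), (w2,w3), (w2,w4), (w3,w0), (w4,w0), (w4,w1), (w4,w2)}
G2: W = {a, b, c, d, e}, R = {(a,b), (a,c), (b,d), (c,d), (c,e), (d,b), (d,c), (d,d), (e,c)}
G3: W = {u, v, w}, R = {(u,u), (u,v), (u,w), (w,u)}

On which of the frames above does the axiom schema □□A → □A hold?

This is the axiom for density; its first-order frame correspondent is ∀x ∀y (Rxy → ∃z (Rxz ∧ Rzy)).
G1: fails — Rw1w0 but no z with Rw1z and Rzw0.
G2: fails — Rab but no z with Raz and Rzb.
G3: ✓.
Valid on: G3.

G3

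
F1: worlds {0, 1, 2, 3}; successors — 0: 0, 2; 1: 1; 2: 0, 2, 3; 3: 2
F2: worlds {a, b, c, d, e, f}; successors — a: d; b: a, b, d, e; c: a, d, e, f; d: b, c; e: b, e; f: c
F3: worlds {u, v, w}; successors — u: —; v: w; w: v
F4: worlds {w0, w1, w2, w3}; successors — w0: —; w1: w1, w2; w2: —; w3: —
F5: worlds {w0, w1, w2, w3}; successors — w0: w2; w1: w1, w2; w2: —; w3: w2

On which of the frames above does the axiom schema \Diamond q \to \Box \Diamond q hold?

none

The schema corresponds to the Euclidean property: \forall x \forall y \forall z (Rxy \wedge Rxz \to Ryz).
F1: fails — R23 and R23 but not R33.
F2: fails — Rad and Rad but not Rdd.
F3: fails — Rvw and Rvw but not Rww.
F4: fails — Rw1w2 and Rw1w2 but not Rw2w2.
F5: fails — Rw0w2 and Rw0w2 but not Rw2w2.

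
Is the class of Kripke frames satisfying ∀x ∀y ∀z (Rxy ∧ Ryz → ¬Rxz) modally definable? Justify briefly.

No

If a class were modally definable it would be closed under surjective bounded morphisms (Goldblatt–Thomason).
The 5-cycle (worlds a,b,c,d,e with a→b→c→d→e→a) is intransitive. Mapping every world to a single reflexive point • is a surjective bounded morphism; the reflexive point is not intransitive (R••∧R•• but R••).
Hence intransitivity is not modally definable.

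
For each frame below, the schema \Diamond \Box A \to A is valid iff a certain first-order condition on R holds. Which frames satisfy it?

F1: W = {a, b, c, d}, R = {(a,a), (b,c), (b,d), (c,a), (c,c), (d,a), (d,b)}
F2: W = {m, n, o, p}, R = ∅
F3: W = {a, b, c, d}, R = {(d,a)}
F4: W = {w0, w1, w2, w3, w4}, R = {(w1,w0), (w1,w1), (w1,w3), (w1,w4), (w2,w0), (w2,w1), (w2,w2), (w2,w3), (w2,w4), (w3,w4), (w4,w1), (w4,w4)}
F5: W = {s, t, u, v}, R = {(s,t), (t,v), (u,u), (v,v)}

The schema corresponds to symmetry: \forall x \forall y (Rxy \to Ryx).
F1: fails — Rbc but not Rcb.
F2: ✓.
F3: fails — Rda but not Rad.
F4: fails — Rw1w0 but not Rw0w1.
F5: fails — Rtv but not Rvt.
Valid on: F2.

F2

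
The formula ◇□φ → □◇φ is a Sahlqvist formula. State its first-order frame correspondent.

This is the .2 axiom.
Its frame correspondent is convergence — ∀x ∀y ∀z (Rxy ∧ Rxz → ∃w (Ryw ∧ Rzw)).

convergence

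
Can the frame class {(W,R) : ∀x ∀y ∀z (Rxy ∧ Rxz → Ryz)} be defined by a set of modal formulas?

Yes: it is the Euclidean property, defined by the 5 schema ◇p → □◇p.

Definable; ◇p → □◇p defines it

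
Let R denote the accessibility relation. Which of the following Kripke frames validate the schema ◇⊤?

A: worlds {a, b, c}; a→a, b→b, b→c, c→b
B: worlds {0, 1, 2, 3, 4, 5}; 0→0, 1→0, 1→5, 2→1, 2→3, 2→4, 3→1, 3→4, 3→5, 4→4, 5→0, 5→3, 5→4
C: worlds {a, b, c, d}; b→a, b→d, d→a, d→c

Frame correspondent (Sahlqvist): ∀x ∃y Rxy — i.e. seriality.
A: ✓.
B: ✓.
C: fails — world a has no successor.
Valid on: A, B.

A, B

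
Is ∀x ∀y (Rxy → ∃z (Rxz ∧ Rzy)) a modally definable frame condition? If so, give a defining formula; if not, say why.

Yes, by □□q → □q

This is a Sahlqvist condition; the C4 axiom □□q → □q defines it.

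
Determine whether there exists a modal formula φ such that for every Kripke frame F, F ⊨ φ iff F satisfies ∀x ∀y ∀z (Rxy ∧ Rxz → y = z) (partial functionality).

Yes, by ◇r → □r

Yes: it is partial functionality, defined by the CD schema ◇r → □r.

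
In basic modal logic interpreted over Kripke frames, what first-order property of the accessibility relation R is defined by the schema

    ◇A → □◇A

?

the Euclidean property

This is the 5 axiom.
It corresponds to the Euclidean property: ∀x ∀y ∀z (Rxy ∧ Rxz → Ryz).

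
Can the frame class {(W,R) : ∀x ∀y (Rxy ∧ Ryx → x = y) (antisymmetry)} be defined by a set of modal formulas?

If a class were modally definable it would be closed under surjective bounded morphisms (Goldblatt–Thomason).
The 8-cycle (worlds w0,w1,w2,w3,w4,w5,w6,w7 with w0→w1→w2→w3→w4→w5→w6→w7→w0) is antisymmetric. Sending even-indexed worlds to a and odd-indexed worlds to b is a surjective bounded morphism onto the two-world frame with a↔b, which is not antisymmetric.
So no modal formula (or set of formulas) defines exactly the antisymmetric frames.

Not modally definable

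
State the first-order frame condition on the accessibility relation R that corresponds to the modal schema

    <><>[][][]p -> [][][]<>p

This is a Sahlqvist (Geach-type) schema ◇^2□^3p → □^3◇^1p.
Minimal-valuation argument: fix x; take any y with xR^2y and any z with xR^3z. Set V(p) to the set of worlds R-reachable from y in exactly 3 steps. Then □^3p holds at y, so the antecedent holds at x; validity forces ◇^1p at z, giving a w with zR^1w and yR^3w.
First-order correspondent: forall x forall y forall z ((x R^2 y & x R^3 z) -> exists w (y R^3 w & zRw)).

forall x forall y forall z ((x R^2 y & x R^3 z) -> exists w (y R^3 w & zRw))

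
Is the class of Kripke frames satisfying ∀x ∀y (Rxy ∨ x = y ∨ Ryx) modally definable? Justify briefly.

If a class were modally definable it would be closed under disjoint unions (Goldblatt–Thomason).
Take 3 disjoint single-world reflexive frames: each is trivially connected, but their disjoint union has 3 worlds with no edge between distinct components, so it is not connected.
So no modal formula (or set of formulas) defines exactly the connected frames.

Not definable by any modal formula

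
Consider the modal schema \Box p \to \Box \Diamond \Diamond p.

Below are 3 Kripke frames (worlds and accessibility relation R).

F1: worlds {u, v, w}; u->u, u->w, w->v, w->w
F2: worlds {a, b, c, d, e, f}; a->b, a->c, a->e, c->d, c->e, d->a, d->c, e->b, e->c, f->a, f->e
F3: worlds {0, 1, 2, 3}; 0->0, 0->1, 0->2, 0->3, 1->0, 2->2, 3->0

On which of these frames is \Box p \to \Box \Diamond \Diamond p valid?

F3

This is the axiom for a generalized confluence (Geach) condition; its first-order frame correspondent is \forall x \forall z (xRz \to \exists w (xRw \wedge z R^2 w)).
F1: fails — wRv but no t with wRt and vR²t.
F2: fails — aRb but no w with aRw and bR²w.
F3: satisfies the condition.
Valid on: F3.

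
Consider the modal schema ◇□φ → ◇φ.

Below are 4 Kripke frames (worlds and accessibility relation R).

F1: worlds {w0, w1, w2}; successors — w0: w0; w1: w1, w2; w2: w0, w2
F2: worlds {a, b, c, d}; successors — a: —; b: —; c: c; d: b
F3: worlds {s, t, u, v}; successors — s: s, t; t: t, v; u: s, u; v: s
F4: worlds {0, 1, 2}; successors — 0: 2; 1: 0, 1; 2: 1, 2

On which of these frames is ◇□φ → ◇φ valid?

F1

Frame correspondent (Sahlqvist): ∀x ∀y (xRy → ∃w (yRw ∧ xRw)) — i.e. a generalized confluence (Geach) condition.
F1: ✓.
F2: fails — dRb but no w with bRw and dRw.
F3: fails — tRv but no w with vRw and tRw.
F4: fails — 1R0 but no w with 0Rw and 1Rw.
Valid on: F1.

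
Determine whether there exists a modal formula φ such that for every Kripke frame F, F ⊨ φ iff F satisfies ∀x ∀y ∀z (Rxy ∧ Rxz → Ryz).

The condition is the Euclidean property. A defining modal formula is ◇r → □◇r.
Suppose ◇r→□◇r is valid. Take Rxy, Rxz and set V(r)={y}. Then ◇r at x, so □◇r at x, so ◇r at z, so some w with Rzw has r; w=y, i.e. Rzy. By symmetry of the argument, Ryz.

Definable; ◇r → □◇r defines it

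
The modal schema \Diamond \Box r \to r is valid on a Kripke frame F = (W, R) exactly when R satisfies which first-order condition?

This is a form of the B axiom.
Its frame correspondent is symmetry — \forall x \forall y (Rxy \to Ryx).

symmetry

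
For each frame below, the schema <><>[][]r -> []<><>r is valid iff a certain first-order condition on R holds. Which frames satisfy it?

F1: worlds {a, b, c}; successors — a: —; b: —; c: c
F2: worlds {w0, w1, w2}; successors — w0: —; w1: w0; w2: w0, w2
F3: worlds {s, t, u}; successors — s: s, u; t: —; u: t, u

F1

Frame correspondent (Sahlqvist): forall x forall y forall z ((x R^2 y & xRz) -> exists w (y R^2 w & z R^2 w)) — i.e. a generalized confluence (Geach) condition.
F1: ✓.
F2: fails — w2R²w0, w2Rw0 but no w with w0R²w and w0R²w.
F3: fails — sR²t, sRs but no w with tR²w and sR²w.
Valid on: F1.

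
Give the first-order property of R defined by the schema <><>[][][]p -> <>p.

forall x forall y (x R^2 y -> exists w (y R^3 w & xRw))

This is a Sahlqvist (Geach-type) schema ◇^2□^3p → □^0◇^1p.
First-order correspondent: forall x forall y (x R^2 y -> exists w (y R^3 w & xRw)).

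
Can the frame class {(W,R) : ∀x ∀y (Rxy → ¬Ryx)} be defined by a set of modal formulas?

Not modally definable

Any modally definable frame class is closed under surjective bounded morphisms.
The 5-cycle (worlds a,b,c,d,e with a→b→c→d→e→a) is asymmetric. Mapping every world to a single reflexive point • is a surjective bounded morphism, and the reflexive point is not asymmetric (R•• but asymmetry requires ¬R••).
So no modal formula (or set of formulas) defines exactly the asymmetric frames.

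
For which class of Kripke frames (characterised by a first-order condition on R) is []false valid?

emptiness of R: forall x forall y ~Rxy

□⊥ is valid iff no world has any successor (otherwise □⊥ fails at any world with one).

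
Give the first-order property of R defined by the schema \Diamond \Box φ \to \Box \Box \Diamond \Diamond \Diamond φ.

\forall x \forall y \forall z ((xRy \wedge x R^2 z) \to \exists w (yRw \wedge z R^3 w))

This is a Sahlqvist (Geach-type) schema ◇^1□^1φ → □^2◇^3φ.
Minimal-valuation argument: fix x; take any y with xR^1y and any z with xR^2z. Set V(φ) to the set of worlds R-reachable from y in exactly 1 step. Then □^1φ holds at y, so the antecedent holds at x; validity forces ◇^3φ at z, giving a w with zR^3w and yR^1w.
First-order correspondent: \forall x \forall y \forall z ((xRy \wedge x R^2 z) \to \exists w (yRw \wedge z R^3 w)).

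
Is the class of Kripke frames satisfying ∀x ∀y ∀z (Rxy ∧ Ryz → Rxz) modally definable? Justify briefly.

Definable; □q → □□q defines it

This is a Sahlqvist condition; the 4 axiom □q → □□q defines it.
Suppose □q→□□q is valid. Take Rxy, Ryz and set V(q)={w : Rxw}. Then □q at x, so □□q at x, so □q at y, so q at z, i.e. Rxz.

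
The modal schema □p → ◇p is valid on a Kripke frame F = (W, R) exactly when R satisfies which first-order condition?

This schema is the D axiom.
Its frame correspondent is seriality — ∀x ∃y Rxy.

Seriality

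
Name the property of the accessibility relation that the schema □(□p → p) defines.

shift-reflexivity: ∀x ∀y (Rxy → Ryy)

Suppose □(□p→p) is valid. Take Rxy and set V(p)={w : Ryw}. Then at y, □p holds; since □(□p→p) at x, □p→p at y, so p at y, i.e. Ryy.
Conversely, on a frame with shift-reflexivity the schema holds at every world under every valuation.
Frame condition: ∀x ∀y (Rxy → Ryy).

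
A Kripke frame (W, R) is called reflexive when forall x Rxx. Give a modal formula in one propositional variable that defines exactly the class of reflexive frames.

□r → r

The condition is reflexivity. The T schema □r → r defines it.
Suppose □r→r is valid. At any x set V(r)={w : Rxw}. Then □r holds at x, so r holds at x, i.e. Rxx.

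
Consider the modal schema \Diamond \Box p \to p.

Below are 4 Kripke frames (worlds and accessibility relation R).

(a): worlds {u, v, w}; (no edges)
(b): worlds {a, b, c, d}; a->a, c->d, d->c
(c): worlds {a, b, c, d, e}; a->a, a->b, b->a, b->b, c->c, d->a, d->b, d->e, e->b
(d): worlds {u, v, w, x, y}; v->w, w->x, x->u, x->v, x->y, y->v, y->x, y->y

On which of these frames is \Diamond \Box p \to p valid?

This is the axiom for symmetry; its first-order frame correspondent is \forall x \forall y (Rxy \to Ryx).
(a): ✓.
(b): ✓.
(c): fails — Reb but not Rbe.
(d): fails — Rwx but not Rxw.
Valid on: (a), (b).

(a), (b)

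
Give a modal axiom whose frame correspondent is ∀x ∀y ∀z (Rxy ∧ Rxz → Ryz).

◇ψ → □◇ψ

A defining formula is ◇ψ → □◇ψ (the 5 axiom).
Suppose ◇ψ→□◇ψ is valid. Take Rxy, Rxz and set V(ψ)={y}. Then ◇ψ at x, so □◇ψ at x, so ◇ψ at z, so some w with Rzw has ψ; w=y, i.e. Rzy. By symmetry of the argument, Ryz.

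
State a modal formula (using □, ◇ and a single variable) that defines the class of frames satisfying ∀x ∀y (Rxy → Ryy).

□(□q → q)

The condition is shift-reflexivity. The T□ schema □(□q → q) defines it.
Suppose □(□q→q) is valid. Take Rxy and set V(q)={w : Ryw}. Then at y, □q holds; since □(□q→q) at x, □q→q at y, so q at y, i.e. Ryy.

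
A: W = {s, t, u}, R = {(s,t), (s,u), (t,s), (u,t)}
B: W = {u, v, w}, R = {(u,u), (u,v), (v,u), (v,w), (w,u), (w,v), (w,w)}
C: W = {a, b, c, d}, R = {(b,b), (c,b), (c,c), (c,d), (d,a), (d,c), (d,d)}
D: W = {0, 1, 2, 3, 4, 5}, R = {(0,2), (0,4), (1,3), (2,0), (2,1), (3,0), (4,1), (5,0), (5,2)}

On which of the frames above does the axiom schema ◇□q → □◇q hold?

The schema corresponds to convergence: ∀x ∀y ∀z (Rxy ∧ Rxz → ∃w (Ryw ∧ Rzw)).
A: fails — Rsu and Rst but u and t have no common successor.
B: satisfies the condition.
C: fails — Rcd and Rcb but d and b have no common successor.
D: fails — R20 and R21 but 0 and 1 have no common successor.
Valid on: B.

B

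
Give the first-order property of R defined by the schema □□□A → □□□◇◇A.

This is a Sahlqvist (Geach-type) schema ◇^0□^3A → □^3◇^2A.
Minimal-valuation argument: fix x; take any y with xR^0y and any z with xR^3z. Set V(A) to the set of worlds R-reachable from y in exactly 3 steps. Then □^3A holds at y, so the antecedent holds at x; validity forces ◇^2A at z, giving a w with zR^2w and yR^3w.
First-order correspondent: ∀x ∀z (xR³z → ∃w (xR³w ∧ zR²w)).

∀x ∀z (xR³z → ∃w (xR³w ∧ zR²w))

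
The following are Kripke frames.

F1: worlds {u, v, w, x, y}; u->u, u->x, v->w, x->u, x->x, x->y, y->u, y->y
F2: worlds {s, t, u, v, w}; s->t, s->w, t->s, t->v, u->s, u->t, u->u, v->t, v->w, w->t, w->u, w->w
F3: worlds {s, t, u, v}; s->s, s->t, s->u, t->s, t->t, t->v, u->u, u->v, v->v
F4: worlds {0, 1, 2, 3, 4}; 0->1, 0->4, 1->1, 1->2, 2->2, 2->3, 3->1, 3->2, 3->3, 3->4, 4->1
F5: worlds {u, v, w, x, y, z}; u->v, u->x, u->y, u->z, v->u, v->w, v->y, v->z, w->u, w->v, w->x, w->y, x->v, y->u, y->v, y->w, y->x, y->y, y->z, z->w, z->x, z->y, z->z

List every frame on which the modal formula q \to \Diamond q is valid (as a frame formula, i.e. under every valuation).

F3

This is the axiom for reflexivity; its first-order frame correspondent is \forall x Rxx.
F1: fails — world v does not see itself.
F2: fails — world s does not see itself.
F3: satisfies the condition.
F4: fails — world 0 does not see itself.
F5: fails — world u does not see itself.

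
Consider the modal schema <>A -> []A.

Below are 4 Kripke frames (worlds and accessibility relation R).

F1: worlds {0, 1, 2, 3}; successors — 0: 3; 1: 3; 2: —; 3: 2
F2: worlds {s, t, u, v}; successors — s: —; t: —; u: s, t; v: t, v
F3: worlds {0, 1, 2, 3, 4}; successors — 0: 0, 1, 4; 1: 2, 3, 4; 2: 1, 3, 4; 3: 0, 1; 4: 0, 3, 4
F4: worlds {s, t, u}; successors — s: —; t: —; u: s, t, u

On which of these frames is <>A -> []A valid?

The schema corresponds to partial functionality: forall x forall y forall z (Rxy & Rxz -> y = z).
F1: ✓.
F2: fails — u sees both s and t.
F3: fails — 0 sees both 0 and 1.
F4: fails — u sees both s and t.
Valid on: F1.

F1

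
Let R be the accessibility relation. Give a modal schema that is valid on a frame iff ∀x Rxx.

□p → p

A defining formula is □p → p (the T axiom).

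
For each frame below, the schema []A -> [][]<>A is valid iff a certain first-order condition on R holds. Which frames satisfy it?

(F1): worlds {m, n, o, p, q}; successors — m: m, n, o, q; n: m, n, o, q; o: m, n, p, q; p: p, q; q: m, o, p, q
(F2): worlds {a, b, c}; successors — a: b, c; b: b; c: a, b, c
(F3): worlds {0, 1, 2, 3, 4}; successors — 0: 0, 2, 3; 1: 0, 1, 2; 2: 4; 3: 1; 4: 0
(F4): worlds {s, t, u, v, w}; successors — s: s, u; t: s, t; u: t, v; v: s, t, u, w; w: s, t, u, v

Frame correspondent (Sahlqvist): forall x forall z (x R^2 z -> exists w (xRw & zRw)) — i.e. a generalized confluence (Geach) condition.
(F1): satisfies the condition.
(F2): satisfies the condition.
(F3): fails — 0R²2 but no w with 0Rw and 2Rw.
(F4): fails — sR²u but no w* with sRw* and uRw*.
Valid on: (F1), (F2).

(F1), (F2)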